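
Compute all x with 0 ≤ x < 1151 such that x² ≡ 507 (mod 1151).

53, 1098

Since 1151 ≡ 3 (mod 4), a square root of 507 is 507^((1151+1)/4) = 507^288 mod 1151.
Repeated squaring: 507^2≡376, 507^4≡954, 507^8≡826, 507^16≡884, 507^32≡1078, 507^64≡725, 507^128≡769, 507^256≡898 (mod 1151).
507^288 = 507^(256+32) ≡ 53 (mod 1151).
Check: 53² = 2809 ≡ 507 (mod 1151). The two roots are 53 and 1098.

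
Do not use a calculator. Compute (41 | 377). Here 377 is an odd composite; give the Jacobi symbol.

1

Reciprocity: 41 ≡ 1 and 377 ≡ 1 (mod 4), so (41/377) = +(377/41).
Reduce top mod 41: now compute (8/41).
Pull out 2^3: since 41 ≡ 1 (mod 8), (2/41) = +1, so (2/41)^3 = +1.
Reached (1/41) = 1. Collecting the sign flips along the way, the symbol is +1.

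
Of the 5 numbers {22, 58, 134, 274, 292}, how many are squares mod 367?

(22/367) = -1 → non-residue.
(58/367) = -1 → non-residue.
(134/367) = +1 → QR.
(274/367) = +1 → QR.
(292/367) = +1 → QR.
Total quadratic residues among the 5: 3.

3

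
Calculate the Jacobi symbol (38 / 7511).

Pull out 2: since 7511 ≡ 7 (mod 8), (2/7511) = +1.
Reciprocity: 19 ≡ 3 and 7511 ≡ 3 (mod 4), so (19/7511) = −(7511/19).
Reduce top mod 19: now compute (6/19).
Pull out 2: since 19 ≡ 3 (mod 8), (2/19) = -1.
Reciprocity: 3 ≡ 3 and 19 ≡ 3 (mod 4), so (3/19) = −(19/3).
Reduce top mod 3: now compute (1/3).
Reached (1/3) = 1. Collecting the sign flips along the way, the symbol is -1.

-1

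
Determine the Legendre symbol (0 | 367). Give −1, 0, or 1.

0

Top reduces to 0: gcd > 1, so the symbol is 0.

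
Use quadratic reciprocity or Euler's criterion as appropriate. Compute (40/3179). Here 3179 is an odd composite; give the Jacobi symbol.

-1

Pull out 2^3: since 3179 ≡ 3 (mod 8), (2/3179) = -1, so (2/3179)^3 = -1.
Reciprocity: 5 ≡ 1 and 3179 ≡ 3 (mod 4), so (5/3179) = +(3179/5).
Reduce top mod 5: now compute (4/5).
Pull out 2^2: since 5 ≡ 5 (mod 8), (2/5) = -1, so (2/5)^2 = +1.
Reached (1/5) = 1. Collecting the sign flips along the way, the symbol is -1.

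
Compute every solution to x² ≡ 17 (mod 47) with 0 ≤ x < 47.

8, 39

Since 47 ≡ 3 (mod 4), a square root of 17 is 17^((47+1)/4) = 17^12 mod 47.
Repeated squaring: 17^2≡7, 17^4≡2, 17^8≡4 (mod 47).
17^12 = 17^(8+4) ≡ 8 (mod 47).
Check: 8² = 64 ≡ 17 (mod 47). The two roots are 8 and 39.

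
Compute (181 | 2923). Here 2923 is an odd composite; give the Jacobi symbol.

1

Reciprocity: 181 ≡ 1 and 2923 ≡ 3 (mod 4), so (181/2923) = +(2923/181).
Reduce top mod 181: now compute (27/181).
Reciprocity: 27 ≡ 3 and 181 ≡ 1 (mod 4), so (27/181) = +(181/27).
Reduce top mod 27: now compute (19/27).
Reciprocity: 19 ≡ 3 and 27 ≡ 3 (mod 4), so (19/27) = −(27/19).
Reduce top mod 19: now compute (8/19).
Pull out 2^3: since 19 ≡ 3 (mod 8), (2/19) = -1, so (2/19)^3 = -1.
Reached (1/19) = 1. Collecting the sign flips along the way, the symbol is +1.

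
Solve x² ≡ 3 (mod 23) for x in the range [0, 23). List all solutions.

Since 23 ≡ 3 (mod 4), a square root of 3 is 3^((23+1)/4) = 3^6 mod 23.
Repeated squaring: 3^2≡9, 3^4≡12 (mod 23).
3^6 = 3^(4+2) ≡ 16 (mod 23).
Check: 16² = 256 ≡ 3 (mod 23). The two roots are 7 and 16.

7, 16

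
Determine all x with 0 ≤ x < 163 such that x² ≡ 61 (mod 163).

77, 86

Since 163 ≡ 3 (mod 4), a square root of 61 is 61^((163+1)/4) = 61^41 mod 163.
Repeated squaring: 61^2≡135, 61^4≡132, 61^8≡146, 61^16≡126, 61^32≡65 (mod 163).
61^41 = 61^(32+8+1) ≡ 77 (mod 163).
Check: 77² = 5929 ≡ 61 (mod 163). The two roots are 77 and 86.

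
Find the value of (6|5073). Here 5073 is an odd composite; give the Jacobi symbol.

0

Pull out 2: since 5073 ≡ 1 (mod 8), (2/5073) = +1.
Reciprocity: 3 ≡ 3 and 5073 ≡ 1 (mod 4), so (3/5073) = +(5073/3).
Reduce top mod 3: now compute (0/3).
Top reduces to 0: gcd > 1, so the symbol is 0.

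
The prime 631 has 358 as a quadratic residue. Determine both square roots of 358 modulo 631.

156, 475

Since 631 ≡ 3 (mod 4), a square root of 358 is 358^((631+1)/4) = 358^158 mod 631.
Repeated squaring: 358^2≡71, 358^4≡624, 358^8≡49, 358^16≡508, 358^32≡616, 358^64≡225, 358^128≡145 (mod 631).
358^158 = 358^(128+16+8+4+2) ≡ 156 (mod 631).
Check: 156² = 24336 ≡ 358 (mod 631). The two roots are 156 and 475.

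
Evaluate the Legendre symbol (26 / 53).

-1

Pull out 2: since 53 ≡ 5 (mod 8), (2/53) = -1.
Reciprocity: 13 ≡ 1 and 53 ≡ 1 (mod 4), so (13/53) = +(53/13).
Reduce top mod 13: now compute (1/13).
Reached (1/13) = 1. Collecting the sign flips along the way, the symbol is -1.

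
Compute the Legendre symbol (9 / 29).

Euler's criterion: (9/29) ≡ 9^14 (mod 29).
9^2 ≡ 23 (mod 29)
9^4 ≡ 7 (mod 29)
9^8 ≡ 20 (mod 29)
9^14 = 9^(8+4+2) ≡ 1 (mod 29).
Result is 1, so (9/29) = 1.

1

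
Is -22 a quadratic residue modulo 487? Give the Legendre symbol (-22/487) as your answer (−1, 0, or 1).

First reduce: -22 ≡ 465 (mod 487).
Reciprocity: 465 ≡ 1 and 487 ≡ 3 (mod 4), so (465/487) = +(487/465).
Reduce top mod 465: now compute (22/465).
Pull out 2: since 465 ≡ 1 (mod 8), (2/465) = +1.
Reciprocity: 11 ≡ 3 and 465 ≡ 1 (mod 4), so (11/465) = +(465/11).
Reduce top mod 11: now compute (3/11).
Reciprocity: 3 ≡ 3 and 11 ≡ 3 (mod 4), so (3/11) = −(11/3).
Reduce top mod 3: now compute (2/3).
Pull out 2: since 3 ≡ 3 (mod 8), (2/3) = -1.
Reached (1/3) = 1. Collecting the sign flips along the way, the symbol is +1.

1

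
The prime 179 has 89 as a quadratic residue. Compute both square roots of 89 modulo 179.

Since 179 ≡ 3 (mod 4), a square root of 89 is 89^((179+1)/4) = 89^45 mod 179.
Repeated squaring: 89^2≡45, 89^4≡56, 89^8≡93, 89^16≡57, 89^32≡27 (mod 179).
89^45 = 89^(32+8+4+1) ≡ 39 (mod 179).
Check: 39² = 1521 ≡ 89 (mod 179). The two roots are 39 and 140.

39, 140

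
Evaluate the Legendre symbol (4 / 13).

1

Pull out 2^2: since 13 ≡ 5 (mod 8), (2/13) = -1, so (2/13)^2 = +1.
Reached (1/13) = 1. Collecting the sign flips along the way, the symbol is +1.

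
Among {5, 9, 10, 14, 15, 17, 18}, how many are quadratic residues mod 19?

3

(5/19) = +1 → QR.
(9/19) = +1 → QR.
(10/19) = -1 → non-residue.
(14/19) = -1 → non-residue.
(15/19) = -1 → non-residue.
(17/19) = +1 → QR.
(18/19) = -1 → non-residue.
Total quadratic residues among the 7: 3.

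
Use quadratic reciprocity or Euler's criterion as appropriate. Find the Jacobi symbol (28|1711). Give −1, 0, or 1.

Pull out 2^2: since 1711 ≡ 7 (mod 8), (2/1711) = +1, so (2/1711)^2 = +1.
Reciprocity: 7 ≡ 3 and 1711 ≡ 3 (mod 4), so (7/1711) = −(1711/7).
Reduce top mod 7: now compute (3/7).
Reciprocity: 3 ≡ 3 and 7 ≡ 3 (mod 4), so (3/7) = −(7/3).
Reduce top mod 3: now compute (1/3).
Reached (1/3) = 1. Collecting the sign flips along the way, the symbol is +1.

1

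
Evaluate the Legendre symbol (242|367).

1

Euler's criterion: (242/367) ≡ 242^183 (mod 367).
242^2 ≡ 211 (mod 367)
242^4 ≡ 114 (mod 367)
242^8 ≡ 151 (mod 367)
242^16 ≡ 47 (mod 367)
242^32 ≡ 7 (mod 367)
242^64 ≡ 49 (mod 367)
242^128 ≡ 199 (mod 367)
242^183 = 242^(128+32+16+4+2+1) ≡ 1 (mod 367).
Result is 1, so (242/367) = 1.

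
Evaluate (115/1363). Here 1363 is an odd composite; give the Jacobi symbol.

Reciprocity: 115 ≡ 3 and 1363 ≡ 3 (mod 4), so (115/1363) = −(1363/115).
Reduce top mod 115: now compute (98/115).
Pull out 2: since 115 ≡ 3 (mod 8), (2/115) = -1.
Reciprocity: 49 ≡ 1 and 115 ≡ 3 (mod 4), so (49/115) = +(115/49).
Reduce top mod 49: now compute (17/49).
Reciprocity: 17 ≡ 1 and 49 ≡ 1 (mod 4), so (17/49) = +(49/17).
Reduce top mod 17: now compute (15/17).
Reciprocity: 15 ≡ 3 and 17 ≡ 1 (mod 4), so (15/17) = +(17/15).
Reduce top mod 15: now compute (2/15).
Pull out 2: since 15 ≡ 7 (mod 8), (2/15) = +1.
Reached (1/15) = 1. Collecting the sign flips along the way, the symbol is +1.

1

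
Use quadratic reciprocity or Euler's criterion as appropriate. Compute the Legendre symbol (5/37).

-1

Reciprocity: 5 ≡ 1 and 37 ≡ 1 (mod 4), so (5/37) = +(37/5).
Reduce top mod 5: now compute (2/5).
Pull out 2: since 5 ≡ 5 (mod 8), (2/5) = -1.
Reached (1/5) = 1. Collecting the sign flips along the way, the symbol is -1.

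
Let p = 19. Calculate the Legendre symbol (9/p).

1

Reciprocity: 9 ≡ 1 and 19 ≡ 3 (mod 4), so (9/19) = +(19/9).
Reduce top mod 9: now compute (1/9).
Reached (1/9) = 1. Collecting the sign flips along the way, the symbol is +1.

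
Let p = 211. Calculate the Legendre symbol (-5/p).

-1

First reduce: -5 ≡ 206 (mod 211).
Pull out 2: since 211 ≡ 3 (mod 8), (2/211) = -1.
Reciprocity: 103 ≡ 3 and 211 ≡ 3 (mod 4), so (103/211) = −(211/103).
Reduce top mod 103: now compute (5/103).
Reciprocity: 5 ≡ 1 and 103 ≡ 3 (mod 4), so (5/103) = +(103/5).
Reduce top mod 5: now compute (3/5).
Reciprocity: 3 ≡ 3 and 5 ≡ 1 (mod 4), so (3/5) = +(5/3).
Reduce top mod 3: now compute (2/3).
Pull out 2: since 3 ≡ 3 (mod 8), (2/3) = -1.
Reached (1/3) = 1. Collecting the sign flips along the way, the symbol is -1.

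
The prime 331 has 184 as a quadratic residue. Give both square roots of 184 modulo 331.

Since 331 ≡ 3 (mod 4), a square root of 184 is 184^((331+1)/4) = 184^83 mod 331.
Repeated squaring: 184^2≡94, 184^4≡230, 184^8≡271, 184^16≡290, 184^32≡26, 184^64≡14 (mod 331).
184^83 = 184^(64+16+2+1) ≡ 110 (mod 331).
Check: 110² = 12100 ≡ 184 (mod 331). The two roots are 110 and 221.

110, 221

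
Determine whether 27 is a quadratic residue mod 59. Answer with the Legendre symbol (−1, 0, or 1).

1

Reciprocity: 27 ≡ 3 and 59 ≡ 3 (mod 4), so (27/59) = −(59/27).
Reduce top mod 27: now compute (5/27).
Reciprocity: 5 ≡ 1 and 27 ≡ 3 (mod 4), so (5/27) = +(27/5).
Reduce top mod 5: now compute (2/5).
Pull out 2: since 5 ≡ 5 (mod 8), (2/5) = -1.
Reached (1/5) = 1. Collecting the sign flips along the way, the symbol is +1.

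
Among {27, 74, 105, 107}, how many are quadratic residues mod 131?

4

(27/131) = +1 → QR.
(74/131) = +1 → QR.
(105/131) = +1 → QR.
(107/131) = +1 → QR.
Total quadratic residues among the 4: 4.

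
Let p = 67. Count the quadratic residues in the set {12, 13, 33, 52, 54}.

2

(12/67) = -1 → non-residue.
(13/67) = -1 → non-residue.
(33/67) = +1 → QR.
(52/67) = -1 → non-residue.
(54/67) = +1 → QR.
Total quadratic residues among the 5: 2.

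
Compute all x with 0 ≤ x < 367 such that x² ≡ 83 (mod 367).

Since 367 ≡ 3 (mod 4), a square root of 83 is 83^((367+1)/4) = 83^92 mod 367.
Repeated squaring: 83^2≡283, 83^4≡83, 83^8≡283, 83^16≡83, 83^32≡283, 83^64≡83 (mod 367).
83^92 = 83^(64+16+8+4) ≡ 283 (mod 367).
Check: 283² = 80089 ≡ 83 (mod 367). The two roots are 84 and 283.

84, 283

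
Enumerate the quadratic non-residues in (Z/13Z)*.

2,5,6,7,8,11

Square k = 1,…,6 (k and 13−k give the same square):
1²=1, 2²=4, 3²=9, 4²≡3, 5²≡12, 6²≡10 (mod 13).
The residues are {1, 3, 4, 9, 10, 12}; the non-residues are the remaining 6 nonzero classes.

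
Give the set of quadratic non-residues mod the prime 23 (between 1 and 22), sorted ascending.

Square k = 1,…,11 (k and 23−k give the same square):
1²=1, 2²=4, 3²=9, 4²=16, 5²≡2, 6²≡13, 7²≡3, 8²≡18, 9²≡12, 10²≡8, 11²≡6 (mod 23).
The residues are {1, 2, 3, 4, 6, 8, 9, 12, 13, 16, 18}; the non-residues are the remaining 11 nonzero classes.

5 7 10 11 14 15 17 19 20 21 22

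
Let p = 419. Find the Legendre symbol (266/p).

Pull out 2: since 419 ≡ 3 (mod 8), (2/419) = -1.
Reciprocity: 133 ≡ 1 and 419 ≡ 3 (mod 4), so (133/419) = +(419/133).
Reduce top mod 133: now compute (20/133).
Pull out 2^2: since 133 ≡ 5 (mod 8), (2/133) = -1, so (2/133)^2 = +1.
Reciprocity: 5 ≡ 1 and 133 ≡ 1 (mod 4), so (5/133) = +(133/5).
Reduce top mod 5: now compute (3/5).
Reciprocity: 3 ≡ 3 and 5 ≡ 1 (mod 4), so (3/5) = +(5/3).
Reduce top mod 3: now compute (2/3).
Pull out 2: since 3 ≡ 3 (mod 8), (2/3) = -1.
Reached (1/3) = 1. Collecting the sign flips along the way, the symbol is +1.

1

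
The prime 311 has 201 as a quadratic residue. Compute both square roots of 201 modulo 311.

123, 188

Since 311 ≡ 3 (mod 4), a square root of 201 is 201^((311+1)/4) = 201^78 mod 311.
Repeated squaring: 201^2≡282, 201^4≡219, 201^8≡67, 201^16≡135, 201^32≡187, 201^64≡137 (mod 311).
201^78 = 201^(64+8+4+2) ≡ 188 (mod 311).
Check: 188² = 35344 ≡ 201 (mod 311). The two roots are 123 and 188.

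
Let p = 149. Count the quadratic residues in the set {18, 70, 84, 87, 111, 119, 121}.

2

(18/149) = -1 → non-residue.
(70/149) = -1 → non-residue.
(84/149) = -1 → non-residue.
(87/149) = -1 → non-residue.
(111/149) = -1 → non-residue.
(119/149) = +1 → QR.
(121/149) = +1 → QR.
Total quadratic residues among the 7: 2.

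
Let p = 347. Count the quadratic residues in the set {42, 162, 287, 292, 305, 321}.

4

(42/347) = +1 → QR.
(162/347) = -1 → non-residue.
(287/347) = +1 → QR.
(292/347) = +1 → QR.
(305/347) = -1 → non-residue.
(321/347) = +1 → QR.
Total quadratic residues among the 6: 4.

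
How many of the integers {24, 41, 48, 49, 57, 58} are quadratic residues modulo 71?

5

(24/71) = +1 → QR.
(41/71) = -1 → non-residue.
(48/71) = +1 → QR.
(49/71) = +1 → QR.
(57/71) = +1 → QR.
(58/71) = +1 → QR.
Total quadratic residues among the 6: 5.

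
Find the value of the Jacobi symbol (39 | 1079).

Reciprocity: 39 ≡ 3 and 1079 ≡ 3 (mod 4), so (39/1079) = −(1079/39).
Reduce top mod 39: now compute (26/39).
Pull out 2: since 39 ≡ 7 (mod 8), (2/39) = +1.
Reciprocity: 13 ≡ 1 and 39 ≡ 3 (mod 4), so (13/39) = +(39/13).
Reduce top mod 13: now compute (0/13).
Top reduces to 0: gcd > 1, so the symbol is 0.

0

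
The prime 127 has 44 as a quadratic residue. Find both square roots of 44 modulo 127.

Since 127 ≡ 3 (mod 4), a square root of 44 is 44^((127+1)/4) = 44^32 mod 127.
Repeated squaring: 44^2≡31, 44^4≡72, 44^8≡104, 44^16≡21, 44^32≡60 (mod 127).
44^32 = 44^(32) ≡ 60 (mod 127).
Check: 60² = 3600 ≡ 44 (mod 127). The two roots are 60 and 67.

60, 67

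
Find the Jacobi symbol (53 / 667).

Reciprocity: 53 ≡ 1 and 667 ≡ 3 (mod 4), so (53/667) = +(667/53).
Reduce top mod 53: now compute (31/53).
Reciprocity: 31 ≡ 3 and 53 ≡ 1 (mod 4), so (31/53) = +(53/31).
Reduce top mod 31: now compute (22/31).
Pull out 2: since 31 ≡ 7 (mod 8), (2/31) = +1.
Reciprocity: 11 ≡ 3 and 31 ≡ 3 (mod 4), so (11/31) = −(31/11).
Reduce top mod 11: now compute (9/11).
Reciprocity: 9 ≡ 1 and 11 ≡ 3 (mod 4), so (9/11) = +(11/9).
Reduce top mod 9: now compute (2/9).
Pull out 2: since 9 ≡ 1 (mod 8), (2/9) = +1.
Reached (1/9) = 1. Collecting the sign flips along the way, the symbol is -1.

-1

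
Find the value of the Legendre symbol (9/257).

1

Reciprocity: 9 ≡ 1 and 257 ≡ 1 (mod 4), so (9/257) = +(257/9).
Reduce top mod 9: now compute (5/9).
Reciprocity: 5 ≡ 1 and 9 ≡ 1 (mod 4), so (5/9) = +(9/5).
Reduce top mod 5: now compute (4/5).
Pull out 2^2: since 5 ≡ 5 (mod 8), (2/5) = -1, so (2/5)^2 = +1.
Reached (1/5) = 1. Collecting the sign flips along the way, the symbol is +1.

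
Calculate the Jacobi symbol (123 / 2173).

Reciprocity: 123 ≡ 3 and 2173 ≡ 1 (mod 4), so (123/2173) = +(2173/123).
Reduce top mod 123: now compute (82/123).
Pull out 2: since 123 ≡ 3 (mod 8), (2/123) = -1.
Reciprocity: 41 ≡ 1 and 123 ≡ 3 (mod 4), so (41/123) = +(123/41).
Reduce top mod 41: now compute (0/41).
Top reduces to 0: gcd > 1, so the symbol is 0.

0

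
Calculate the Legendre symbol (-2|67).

1

Euler's criterion: (-2/67) ≡ 65^33 (mod 67).
65^2 ≡ 4 (mod 67)
65^4 ≡ 16 (mod 67)
65^8 ≡ 55 (mod 67)
65^16 ≡ 10 (mod 67)
65^32 ≡ 33 (mod 67)
65^33 = 65^(32+1) ≡ 1 (mod 67).
Result is 1, so (-2/67) = 1.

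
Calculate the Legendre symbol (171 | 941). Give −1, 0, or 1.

-1

Euler's criterion: (171/941) ≡ 171^470 (mod 941).
171^2 ≡ 70 (mod 941)
171^4 ≡ 195 (mod 941)
171^8 ≡ 385 (mod 941)
171^16 ≡ 488 (mod 941)
171^32 ≡ 71 (mod 941)
171^64 ≡ 336 (mod 941)
171^128 ≡ 917 (mod 941)
171^256 ≡ 576 (mod 941)
171^470 = 171^(256+128+64+16+4+2) ≡ 940 (mod 941).
Result is 940 ≡ −1, so (171/941) = −1.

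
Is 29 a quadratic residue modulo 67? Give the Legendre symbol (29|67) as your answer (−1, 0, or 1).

Euler's criterion: (29/67) ≡ 29^33 (mod 67).
29^2 ≡ 37 (mod 67)
29^4 ≡ 29 (mod 67)
29^8 ≡ 37 (mod 67)
29^16 ≡ 29 (mod 67)
29^32 ≡ 37 (mod 67)
29^33 = 29^(32+1) ≡ 1 (mod 67).
Result is 1, so (29/67) = 1.

1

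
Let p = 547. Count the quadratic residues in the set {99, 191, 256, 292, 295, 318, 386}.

(99/547) = +1 → QR.
(191/547) = +1 → QR.
(256/547) = +1 → QR.
(292/547) = +1 → QR.
(295/547) = +1 → QR.
(318/547) = +1 → QR.
(386/547) = -1 → non-residue.
Total quadratic residues among the 7: 6.

6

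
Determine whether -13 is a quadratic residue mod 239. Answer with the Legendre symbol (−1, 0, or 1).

First reduce: -13 ≡ 226 (mod 239).
Pull out 2: since 239 ≡ 7 (mod 8), (2/239) = +1.
Reciprocity: 113 ≡ 1 and 239 ≡ 3 (mod 4), so (113/239) = +(239/113).
Reduce top mod 113: now compute (13/113).
Reciprocity: 13 ≡ 1 and 113 ≡ 1 (mod 4), so (13/113) = +(113/13).
Reduce top mod 13: now compute (9/13).
Reciprocity: 9 ≡ 1 and 13 ≡ 1 (mod 4), so (9/13) = +(13/9).
Reduce top mod 9: now compute (4/9).
Pull out 2^2: since 9 ≡ 1 (mod 8), (2/9) = +1, so (2/9)^2 = +1.
Reached (1/9) = 1. Collecting the sign flips along the way, the symbol is +1.

1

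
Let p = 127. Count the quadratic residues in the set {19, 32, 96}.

(19/127) = +1 → QR.
(32/127) = +1 → QR.
(96/127) = -1 → non-residue.
Total quadratic residues among the 3: 2.

2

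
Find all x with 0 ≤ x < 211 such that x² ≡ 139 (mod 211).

75, 136

Since 211 ≡ 3 (mod 4), a square root of 139 is 139^((211+1)/4) = 139^53 mod 211.
Repeated squaring: 139^2≡120, 139^4≡52, 139^8≡172, 139^16≡44, 139^32≡37 (mod 211).
139^53 = 139^(32+16+4+1) ≡ 136 (mod 211).
Check: 136² = 18496 ≡ 139 (mod 211). The two roots are 75 and 136.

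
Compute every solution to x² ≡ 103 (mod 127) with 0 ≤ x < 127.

22, 105

Since 127 ≡ 3 (mod 4), a square root of 103 is 103^((127+1)/4) = 103^32 mod 127.
Repeated squaring: 103^2≡68, 103^4≡52, 103^8≡37, 103^16≡99, 103^32≡22 (mod 127).
103^32 = 103^(32) ≡ 22 (mod 127).
Check: 22² = 484 ≡ 103 (mod 127). The two roots are 22 and 105.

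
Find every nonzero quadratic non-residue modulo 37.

Square k = 1,…,18 (k and 37−k give the same square):
1²=1, 2²=4, 3²=9, 4²=16, 5²=25, 6²=36, 7²≡12, 8²≡27, 9²≡7, 10²≡26, 11²≡10, 12²≡33, 13²≡21, 14²≡11, 15²≡3, 16²≡34, 17²≡30, 18²≡28 (mod 37).
The residues are {1, 3, 4, 7, 9, 10, 11, 12, 16, 21, 25, 26, 27, 28, 30, 33, 34, 36}; the non-residues are the remaining 18 nonzero classes.

2 5 6 8 13 14 15 17 18 19 20 22 23 24 29 31 32 35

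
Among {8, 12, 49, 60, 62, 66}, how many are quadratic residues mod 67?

(8/67) = -1 → non-residue.
(12/67) = -1 → non-residue.
(49/67) = +1 → QR.
(60/67) = +1 → QR.
(62/67) = +1 → QR.
(66/67) = -1 → non-residue.
Total quadratic residues among the 6: 3.

3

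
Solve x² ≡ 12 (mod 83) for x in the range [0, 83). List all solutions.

26, 57

Since 83 ≡ 3 (mod 4), a square root of 12 is 12^((83+1)/4) = 12^21 mod 83.
Repeated squaring: 12^2≡61, 12^4≡69, 12^8≡30, 12^16≡70 (mod 83).
12^21 = 12^(16+4+1) ≡ 26 (mod 83).
Check: 26² = 676 ≡ 12 (mod 83). The two roots are 26 and 57.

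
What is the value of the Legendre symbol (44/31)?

-1

First reduce: 44 ≡ 13 (mod 31).
Reciprocity: 13 ≡ 1 and 31 ≡ 3 (mod 4), so (13/31) = +(31/13).
Reduce top mod 13: now compute (5/13).
Reciprocity: 5 ≡ 1 and 13 ≡ 1 (mod 4), so (5/13) = +(13/5).
Reduce top mod 5: now compute (3/5).
Reciprocity: 3 ≡ 3 and 5 ≡ 1 (mod 4), so (3/5) = +(5/3).
Reduce top mod 3: now compute (2/3).
Pull out 2: since 3 ≡ 3 (mod 8), (2/3) = -1.
Reached (1/3) = 1. Collecting the sign flips along the way, the symbol is -1.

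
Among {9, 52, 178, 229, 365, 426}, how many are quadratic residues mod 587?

3

(9/587) = +1 → QR.
(52/587) = -1 → non-residue.
(178/587) = -1 → non-residue.
(229/587) = +1 → QR.
(365/587) = -1 → non-residue.
(426/587) = +1 → QR.
Total quadratic residues among the 6: 3.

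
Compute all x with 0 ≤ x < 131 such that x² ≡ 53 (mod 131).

61, 70

Since 131 ≡ 3 (mod 4), a square root of 53 is 53^((131+1)/4) = 53^33 mod 131.
Repeated squaring: 53^2≡58, 53^4≡89, 53^8≡61, 53^16≡53, 53^32≡58 (mod 131).
53^33 = 53^(32+1) ≡ 61 (mod 131).
Check: 61² = 3721 ≡ 53 (mod 131). The two roots are 61 and 70.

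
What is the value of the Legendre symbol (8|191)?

1

Euler's criterion: (8/191) ≡ 8^95 (mod 191).
8^2 ≡ 64 (mod 191)
8^4 ≡ 85 (mod 191)
8^8 ≡ 158 (mod 191)
8^16 ≡ 134 (mod 191)
8^32 ≡ 2 (mod 191)
8^64 ≡ 4 (mod 191)
8^95 = 8^(64+16+8+4+2+1) ≡ 1 (mod 191).
Result is 1, so (8/191) = 1.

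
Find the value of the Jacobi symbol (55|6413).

0

Reciprocity: 55 ≡ 3 and 6413 ≡ 1 (mod 4), so (55/6413) = +(6413/55).
Reduce top mod 55: now compute (33/55).
Reciprocity: 33 ≡ 1 and 55 ≡ 3 (mod 4), so (33/55) = +(55/33).
Reduce top mod 33: now compute (22/33).
Pull out 2: since 33 ≡ 1 (mod 8), (2/33) = +1.
Reciprocity: 11 ≡ 3 and 33 ≡ 1 (mod 4), so (11/33) = +(33/11).
Reduce top mod 11: now compute (0/11).
Top reduces to 0: gcd > 1, so the symbol is 0.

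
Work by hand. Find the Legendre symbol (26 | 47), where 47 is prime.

Pull out 2: since 47 ≡ 7 (mod 8), (2/47) = +1.
Reciprocity: 13 ≡ 1 and 47 ≡ 3 (mod 4), so (13/47) = +(47/13).
Reduce top mod 13: now compute (8/13).
Pull out 2^3: since 13 ≡ 5 (mod 8), (2/13) = -1, so (2/13)^3 = -1.
Reached (1/13) = 1. Collecting the sign flips along the way, the symbol is -1.

-1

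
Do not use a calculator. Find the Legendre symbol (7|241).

Euler's criterion: (7/241) ≡ 7^120 (mod 241).
7^2 ≡ 49 (mod 241)
7^4 ≡ 232 (mod 241)
7^8 ≡ 81 (mod 241)
7^16 ≡ 54 (mod 241)
7^32 ≡ 24 (mod 241)
7^64 ≡ 94 (mod 241)
7^120 = 7^(64+32+16+8) ≡ 240 (mod 241).
Result is 240 ≡ −1, so (7/241) = −1.

-1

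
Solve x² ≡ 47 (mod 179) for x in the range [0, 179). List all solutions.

88, 91

Since 179 ≡ 3 (mod 4), a square root of 47 is 47^((179+1)/4) = 47^45 mod 179.
Repeated squaring: 47^2≡61, 47^4≡141, 47^8≡12, 47^16≡144, 47^32≡151 (mod 179).
47^45 = 47^(32+8+4+1) ≡ 88 (mod 179).
Check: 88² = 7744 ≡ 47 (mod 179). The two roots are 88 and 91.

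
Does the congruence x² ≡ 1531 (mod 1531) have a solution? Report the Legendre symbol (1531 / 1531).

0

First reduce: 1531 ≡ 0 (mod 1531).
Top reduces to 0: gcd > 1, so the symbol is 0.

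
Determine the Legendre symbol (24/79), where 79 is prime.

Euler's criterion: (24/79) ≡ 24^39 (mod 79).
24^2 ≡ 23 (mod 79)
24^4 ≡ 55 (mod 79)
24^8 ≡ 23 (mod 79)
24^16 ≡ 55 (mod 79)
24^32 ≡ 23 (mod 79)
24^39 = 24^(32+4+2+1) ≡ 78 (mod 79).
Result is 78 ≡ −1, so (24/79) = −1.

-1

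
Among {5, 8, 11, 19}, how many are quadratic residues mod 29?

(5/29) = +1 → QR.
(8/29) = -1 → non-residue.
(11/29) = -1 → non-residue.
(19/29) = -1 → non-residue.
Total quadratic residues among the 4: 1.

1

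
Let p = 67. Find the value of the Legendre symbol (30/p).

-1

Pull out 2: since 67 ≡ 3 (mod 8), (2/67) = -1.
Reciprocity: 15 ≡ 3 and 67 ≡ 3 (mod 4), so (15/67) = −(67/15).
Reduce top mod 15: now compute (7/15).
Reciprocity: 7 ≡ 3 and 15 ≡ 3 (mod 4), so (7/15) = −(15/7).
Reduce top mod 7: now compute (1/7).
Reached (1/7) = 1. Collecting the sign flips along the way, the symbol is -1.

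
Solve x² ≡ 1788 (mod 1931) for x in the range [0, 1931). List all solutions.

604, 1327

Since 1931 ≡ 3 (mod 4), a square root of 1788 is 1788^((1931+1)/4) = 1788^483 mod 1931.
Repeated squaring: 1788^2≡1139, 1788^4≡1620, 1788^8≡171, 1788^16≡276, 1788^32≡867, 1788^64≡530, 1788^128≡905, 1788^256≡281 (mod 1931).
1788^483 = 1788^(256+128+64+32+2+1) ≡ 604 (mod 1931).
Check: 604² = 364816 ≡ 1788 (mod 1931). The two roots are 604 and 1327.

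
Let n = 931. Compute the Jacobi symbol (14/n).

Pull out 2: since 931 ≡ 3 (mod 8), (2/931) = -1.
Reciprocity: 7 ≡ 3 and 931 ≡ 3 (mod 4), so (7/931) = −(931/7).
Reduce top mod 7: now compute (0/7).
Top reduces to 0: gcd > 1, so the symbol is 0.

0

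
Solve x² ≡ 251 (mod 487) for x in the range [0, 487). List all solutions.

35, 452

Since 487 ≡ 3 (mod 4), a square root of 251 is 251^((487+1)/4) = 251^122 mod 487.
Repeated squaring: 251^2≡178, 251^4≡29, 251^8≡354, 251^16≡157, 251^32≡299, 251^64≡280 (mod 487).
251^122 = 251^(64+32+16+8+2) ≡ 35 (mod 487).
Check: 35² = 1225 ≡ 251 (mod 487). The two roots are 35 and 452.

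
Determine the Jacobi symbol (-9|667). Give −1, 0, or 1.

First reduce: -9 ≡ 658 (mod 667).
Pull out 2: since 667 ≡ 3 (mod 8), (2/667) = -1.
Reciprocity: 329 ≡ 1 and 667 ≡ 3 (mod 4), so (329/667) = +(667/329).
Reduce top mod 329: now compute (9/329).
Reciprocity: 9 ≡ 1 and 329 ≡ 1 (mod 4), so (9/329) = +(329/9).
Reduce top mod 9: now compute (5/9).
Reciprocity: 5 ≡ 1 and 9 ≡ 1 (mod 4), so (5/9) = +(9/5).
Reduce top mod 5: now compute (4/5).
Pull out 2^2: since 5 ≡ 5 (mod 8), (2/5) = -1, so (2/5)^2 = +1.
Reached (1/5) = 1. Collecting the sign flips along the way, the symbol is -1.

-1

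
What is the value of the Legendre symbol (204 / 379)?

1

Euler's criterion: (204/379) ≡ 204^189 (mod 379).
204^2 ≡ 305 (mod 379)
204^4 ≡ 170 (mod 379)
204^8 ≡ 96 (mod 379)
204^16 ≡ 120 (mod 379)
204^32 ≡ 377 (mod 379)
204^64 ≡ 4 (mod 379)
204^128 ≡ 16 (mod 379)
204^189 = 204^(128+32+16+8+4+1) ≡ 1 (mod 379).
Result is 1, so (204/379) = 1.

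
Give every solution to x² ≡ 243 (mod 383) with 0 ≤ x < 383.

101, 282

Since 383 ≡ 3 (mod 4), a square root of 243 is 243^((383+1)/4) = 243^96 mod 383.
Repeated squaring: 243^2≡67, 243^4≡276, 243^8≡342, 243^16≡149, 243^32≡370, 243^64≡169 (mod 383).
243^96 = 243^(64+32) ≡ 101 (mod 383).
Check: 101² = 10201 ≡ 243 (mod 383). The two roots are 101 and 282.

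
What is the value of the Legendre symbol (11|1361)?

-1

Reciprocity: 11 ≡ 3 and 1361 ≡ 1 (mod 4), so (11/1361) = +(1361/11).
Reduce top mod 11: now compute (8/11).
Pull out 2^3: since 11 ≡ 3 (mod 8), (2/11) = -1, so (2/11)^3 = -1.
Reached (1/11) = 1. Collecting the sign flips along the way, the symbol is -1.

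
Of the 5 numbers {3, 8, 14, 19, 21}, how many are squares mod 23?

(3/23) = +1 → QR.
(8/23) = +1 → QR.
(14/23) = -1 → non-residue.
(19/23) = -1 → non-residue.
(21/23) = -1 → non-residue.
Total quadratic residues among the 5: 2.

2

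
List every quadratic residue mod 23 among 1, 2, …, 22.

1 2 3 4 6 8 9 12 13 16 18

Square k = 1,…,11 (k and 23−k give the same square):
1²=1, 2²=4, 3²=9, 4²=16, 5²≡2, 6²≡13, 7²≡3, 8²≡18, 9²≡12, 10²≡8, 11²≡6 (mod 23).
So the quadratic residues mod 23 are {1, 2, 3, 4, 6, 8, 9, 12, 13, 16, 18}.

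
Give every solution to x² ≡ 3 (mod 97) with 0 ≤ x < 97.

10, 87

97 ≡ 1 (mod 4), so we find a root by search.
Trying successive values, 10² = 100 ≡ 3 (mod 97). The other root is 97 − 10 = 87.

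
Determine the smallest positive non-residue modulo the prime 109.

(2/109) = −1, so 2 is the smallest positive non-residue mod 109.

2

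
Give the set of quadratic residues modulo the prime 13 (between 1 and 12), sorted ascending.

1,3,4,9,10,12

Square k = 1,…,6 (k and 13−k give the same square):
1²=1, 2²=4, 3²=9, 4²≡3, 5²≡12, 6²≡10 (mod 13).
So the quadratic residues mod 13 are {1, 3, 4, 9, 10, 12}.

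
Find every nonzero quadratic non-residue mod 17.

Square k = 1,…,8 (k and 17−k give the same square):
1²=1, 2²=4, 3²=9, 4²=16, 5²≡8, 6²≡2, 7²≡15, 8²≡13 (mod 17).
The residues are {1, 2, 4, 8, 9, 13, 15, 16}; the non-residues are the remaining 8 nonzero classes.

3, 5, 6, 7, 10, 11, 12, 14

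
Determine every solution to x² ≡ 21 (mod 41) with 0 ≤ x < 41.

12, 29

41 ≡ 1 (mod 4), so we find a root by search.
Trying successive values, 12² = 144 ≡ 21 (mod 41). The other root is 41 − 12 = 29.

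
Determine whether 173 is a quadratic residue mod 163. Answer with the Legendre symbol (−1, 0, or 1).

Euler's criterion: (173/163) ≡ 10^81 (mod 163).
10^2 ≡ 100 (mod 163)
10^4 ≡ 57 (mod 163)
10^8 ≡ 152 (mod 163)
10^16 ≡ 121 (mod 163)
10^32 ≡ 134 (mod 163)
10^64 ≡ 26 (mod 163)
10^81 = 10^(64+16+1) ≡ 1 (mod 163).
Result is 1, so (173/163) = 1.

1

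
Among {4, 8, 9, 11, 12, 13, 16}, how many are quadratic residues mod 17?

(4/17) = +1 → QR.
(8/17) = +1 → QR.
(9/17) = +1 → QR.
(11/17) = -1 → non-residue.
(12/17) = -1 → non-residue.
(13/17) = +1 → QR.
(16/17) = +1 → QR.
Total quadratic residues among the 7: 5.

5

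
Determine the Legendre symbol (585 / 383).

Euler's criterion: (585/383) ≡ 202^191 (mod 383).
202^2 ≡ 206 (mod 383)
202^4 ≡ 306 (mod 383)
202^8 ≡ 184 (mod 383)
202^16 ≡ 152 (mod 383)
202^32 ≡ 124 (mod 383)
202^64 ≡ 56 (mod 383)
202^128 ≡ 72 (mod 383)
202^191 = 202^(128+32+16+8+4+2+1) ≡ 1 (mod 383).
Result is 1, so (585/383) = 1.

1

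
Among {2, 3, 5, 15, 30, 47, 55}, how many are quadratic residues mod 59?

3

(2/59) = -1 → non-residue.
(3/59) = +1 → QR.
(5/59) = +1 → QR.
(15/59) = +1 → QR.
(30/59) = -1 → non-residue.
(47/59) = -1 → non-residue.
(55/59) = -1 → non-residue.
Total quadratic residues among the 7: 3.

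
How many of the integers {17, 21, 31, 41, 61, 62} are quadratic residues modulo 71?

0

(17/71) = -1 → non-residue.
(21/71) = -1 → non-residue.
(31/71) = -1 → non-residue.
(41/71) = -1 → non-residue.
(61/71) = -1 → non-residue.
(62/71) = -1 → non-residue.
Total quadratic residues among the 6: 0.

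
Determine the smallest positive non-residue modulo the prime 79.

(2/79) = +1, so 2 is a residue.
(3/79) = −1, so 3 is the smallest positive non-residue mod 79.

3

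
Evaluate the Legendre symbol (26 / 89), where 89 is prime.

Pull out 2: since 89 ≡ 1 (mod 8), (2/89) = +1.
Reciprocity: 13 ≡ 1 and 89 ≡ 1 (mod 4), so (13/89) = +(89/13).
Reduce top mod 13: now compute (11/13).
Reciprocity: 11 ≡ 3 and 13 ≡ 1 (mod 4), so (11/13) = +(13/11).
Reduce top mod 11: now compute (2/11).
Pull out 2: since 11 ≡ 3 (mod 8), (2/11) = -1.
Reached (1/11) = 1. Collecting the sign flips along the way, the symbol is -1.

-1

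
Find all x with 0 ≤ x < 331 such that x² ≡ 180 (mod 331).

Since 331 ≡ 3 (mod 4), a square root of 180 is 180^((331+1)/4) = 180^83 mod 331.
Repeated squaring: 180^2≡293, 180^4≡120, 180^8≡167, 180^16≡85, 180^32≡274, 180^64≡270 (mod 331).
180^83 = 180^(64+16+2+1) ≡ 74 (mod 331).
Check: 74² = 5476 ≡ 180 (mod 331). The two roots are 74 and 257.

74, 257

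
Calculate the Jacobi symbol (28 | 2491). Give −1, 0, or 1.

Pull out 2^2: since 2491 ≡ 3 (mod 8), (2/2491) = -1, so (2/2491)^2 = +1.
Reciprocity: 7 ≡ 3 and 2491 ≡ 3 (mod 4), so (7/2491) = −(2491/7).
Reduce top mod 7: now compute (6/7).
Pull out 2: since 7 ≡ 7 (mod 8), (2/7) = +1.
Reciprocity: 3 ≡ 3 and 7 ≡ 3 (mod 4), so (3/7) = −(7/3).
Reduce top mod 3: now compute (1/3).
Reached (1/3) = 1. Collecting the sign flips along the way, the symbol is +1.

1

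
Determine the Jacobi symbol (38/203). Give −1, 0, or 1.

Pull out 2: since 203 ≡ 3 (mod 8), (2/203) = -1.
Reciprocity: 19 ≡ 3 and 203 ≡ 3 (mod 4), so (19/203) = −(203/19).
Reduce top mod 19: now compute (13/19).
Reciprocity: 13 ≡ 1 and 19 ≡ 3 (mod 4), so (13/19) = +(19/13).
Reduce top mod 13: now compute (6/13).
Pull out 2: since 13 ≡ 5 (mod 8), (2/13) = -1.
Reciprocity: 3 ≡ 3 and 13 ≡ 1 (mod 4), so (3/13) = +(13/3).
Reduce top mod 3: now compute (1/3).
Reached (1/3) = 1. Collecting the sign flips along the way, the symbol is -1.

-1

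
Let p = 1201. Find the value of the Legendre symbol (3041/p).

First reduce: 3041 ≡ 639 (mod 1201).
Reciprocity: 639 ≡ 3 and 1201 ≡ 1 (mod 4), so (639/1201) = +(1201/639).
Reduce top mod 639: now compute (562/639).
Pull out 2: since 639 ≡ 7 (mod 8), (2/639) = +1.
Reciprocity: 281 ≡ 1 and 639 ≡ 3 (mod 4), so (281/639) = +(639/281).
Reduce top mod 281: now compute (77/281).
Reciprocity: 77 ≡ 1 and 281 ≡ 1 (mod 4), so (77/281) = +(281/77).
Reduce top mod 77: now compute (50/77).
Pull out 2: since 77 ≡ 5 (mod 8), (2/77) = -1.
Reciprocity: 25 ≡ 1 and 77 ≡ 1 (mod 4), so (25/77) = +(77/25).
Reduce top mod 25: now compute (2/25).
Pull out 2: since 25 ≡ 1 (mod 8), (2/25) = +1.
Reached (1/25) = 1. Collecting the sign flips along the way, the symbol is -1.

-1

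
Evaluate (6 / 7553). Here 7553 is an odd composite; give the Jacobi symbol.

Pull out 2: since 7553 ≡ 1 (mod 8), (2/7553) = +1.
Reciprocity: 3 ≡ 3 and 7553 ≡ 1 (mod 4), so (3/7553) = +(7553/3).
Reduce top mod 3: now compute (2/3).
Pull out 2: since 3 ≡ 3 (mod 8), (2/3) = -1.
Reached (1/3) = 1. Collecting the sign flips along the way, the symbol is -1.

-1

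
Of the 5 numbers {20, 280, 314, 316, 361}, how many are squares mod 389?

(20/389) = +1 → QR.
(280/389) = -1 → non-residue.
(314/389) = -1 → non-residue.
(316/389) = +1 → QR.
(361/389) = +1 → QR.
Total quadratic residues among the 5: 3.

3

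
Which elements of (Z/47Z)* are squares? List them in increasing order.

1 2 3 4 6 7 8 9 12 14 16 17 18 21 24 25 27 28 32 34 36 37 42

Square k = 1,…,23 (k and 47−k give the same square):
1²=1, 2²=4, 3²=9, 4²=16, 5²=25, 6²=36, 7²≡2, 8²≡17, 9²≡34, 10²≡6, 11²≡27, 12²≡3, 13²≡28, 14²≡8, 15²≡37, 16²≡21, 17²≡7, 18²≡42, 19²≡32, 20²≡24, 21²≡18, 22²≡14, 23²≡12 (mod 47).
So the quadratic residues mod 47 are {1, 2, 3, 4, 6, 7, 8, 9, 12, 14, 16, 17, 18, 21, 24, 25, 27, 28, 32, 34, 36, 37, 42}.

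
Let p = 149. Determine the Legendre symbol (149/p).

First reduce: 149 ≡ 0 (mod 149).
Top reduces to 0: gcd > 1, so the symbol is 0.

0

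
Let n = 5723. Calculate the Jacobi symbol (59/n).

0

Reciprocity: 59 ≡ 3 and 5723 ≡ 3 (mod 4), so (59/5723) = −(5723/59).
Reduce top mod 59: now compute (0/59).
Top reduces to 0: gcd > 1, so the symbol is 0.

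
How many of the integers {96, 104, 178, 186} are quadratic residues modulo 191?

(96/191) = +1 → QR.
(104/191) = +1 → QR.
(178/191) = -1 → non-residue.
(186/191) = -1 → non-residue.
Total quadratic residues among the 4: 2.

2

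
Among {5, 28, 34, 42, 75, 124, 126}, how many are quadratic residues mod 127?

3

(5/127) = -1 → non-residue.
(28/127) = -1 → non-residue.
(34/127) = +1 → QR.
(42/127) = +1 → QR.
(75/127) = -1 → non-residue.
(124/127) = +1 → QR.
(126/127) = -1 → non-residue.
Total quadratic residues among the 7: 3.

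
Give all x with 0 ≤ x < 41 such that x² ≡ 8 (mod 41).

41 ≡ 1 (mod 4), so we find a root by search.
Trying successive values, 7² = 49 ≡ 8 (mod 41). The other root is 41 − 7 = 34.

7, 34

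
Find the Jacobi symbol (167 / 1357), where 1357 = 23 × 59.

Reciprocity: 167 ≡ 3 and 1357 ≡ 1 (mod 4), so (167/1357) = +(1357/167).
Reduce top mod 167: now compute (21/167).
Reciprocity: 21 ≡ 1 and 167 ≡ 3 (mod 4), so (21/167) = +(167/21).
Reduce top mod 21: now compute (20/21).
Pull out 2^2: since 21 ≡ 5 (mod 8), (2/21) = -1, so (2/21)^2 = +1.
Reciprocity: 5 ≡ 1 and 21 ≡ 1 (mod 4), so (5/21) = +(21/5).
Reduce top mod 5: now compute (1/5).
Reached (1/5) = 1. Collecting the sign flips along the way, the symbol is +1.

1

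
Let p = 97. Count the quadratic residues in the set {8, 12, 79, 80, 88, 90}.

(8/97) = +1 → QR.
(12/97) = +1 → QR.
(79/97) = +1 → QR.
(80/97) = -1 → non-residue.
(88/97) = +1 → QR.
(90/97) = -1 → non-residue.
Total quadratic residues among the 6: 4.

4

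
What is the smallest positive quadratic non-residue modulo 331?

(2/331) = −1, so 2 is the smallest positive non-residue mod 331.

2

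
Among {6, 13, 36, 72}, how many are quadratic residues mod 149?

(6/149) = +1 → QR.
(13/149) = -1 → non-residue.
(36/149) = +1 → QR.
(72/149) = -1 → non-residue.
Total quadratic residues among the 4: 2.

2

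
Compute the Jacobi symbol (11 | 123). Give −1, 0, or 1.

Reciprocity: 11 ≡ 3 and 123 ≡ 3 (mod 4), so (11/123) = −(123/11).
Reduce top mod 11: now compute (2/11).
Pull out 2: since 11 ≡ 3 (mod 8), (2/11) = -1.
Reached (1/11) = 1. Collecting the sign flips along the way, the symbol is +1.

1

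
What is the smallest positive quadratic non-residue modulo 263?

(2/263) = +1, so 2 is a residue.
(3/263) = +1, so 3 is a residue.
(4/263) = +1, so 4 is a residue.
(5/263) = −1, so 5 is the smallest positive non-residue mod 263.

5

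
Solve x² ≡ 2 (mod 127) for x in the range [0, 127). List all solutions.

Since 127 ≡ 3 (mod 4), a square root of 2 is 2^((127+1)/4) = 2^32 mod 127.
Repeated squaring: 2^2≡4, 2^4≡16, 2^8≡2, 2^16≡4, 2^32≡16 (mod 127).
2^32 = 2^(32) ≡ 16 (mod 127).
Check: 16² = 256 ≡ 2 (mod 127). The two roots are 16 and 111.

16, 111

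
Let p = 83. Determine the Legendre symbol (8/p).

-1

Euler's criterion: (8/83) ≡ 8^41 (mod 83).
8^2 ≡ 64 (mod 83)
8^4 ≡ 29 (mod 83)
8^8 ≡ 11 (mod 83)
8^16 ≡ 38 (mod 83)
8^32 ≡ 33 (mod 83)
8^41 = 8^(32+8+1) ≡ 82 (mod 83).
Result is 82 ≡ −1, so (8/83) = −1.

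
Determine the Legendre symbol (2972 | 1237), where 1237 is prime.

-1

First reduce: 2972 ≡ 498 (mod 1237).
Pull out 2: since 1237 ≡ 5 (mod 8), (2/1237) = -1.
Reciprocity: 249 ≡ 1 and 1237 ≡ 1 (mod 4), so (249/1237) = +(1237/249).
Reduce top mod 249: now compute (241/249).
Reciprocity: 241 ≡ 1 and 249 ≡ 1 (mod 4), so (241/249) = +(249/241).
Reduce top mod 241: now compute (8/241).
Pull out 2^3: since 241 ≡ 1 (mod 8), (2/241) = +1, so (2/241)^3 = +1.
Reached (1/241) = 1. Collecting the sign flips along the way, the symbol is -1.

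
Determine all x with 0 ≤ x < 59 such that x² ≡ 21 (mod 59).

27, 32

Since 59 ≡ 3 (mod 4), a square root of 21 is 21^((59+1)/4) = 21^15 mod 59.
Repeated squaring: 21^2≡28, 21^4≡17, 21^8≡53 (mod 59).
21^15 = 21^(8+4+2+1) ≡ 27 (mod 59).
Check: 27² = 729 ≡ 21 (mod 59). The two roots are 27 and 32.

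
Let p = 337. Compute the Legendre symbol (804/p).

Euler's criterion: (804/337) ≡ 130^168 (mod 337).
130^2 ≡ 50 (mod 337)
130^4 ≡ 141 (mod 337)
130^8 ≡ 335 (mod 337)
130^16 ≡ 4 (mod 337)
130^32 ≡ 16 (mod 337)
130^64 ≡ 256 (mod 337)
130^128 ≡ 158 (mod 337)
130^168 = 130^(128+32+8) ≡ 336 (mod 337).
Result is 336 ≡ −1, so (804/337) = −1.

-1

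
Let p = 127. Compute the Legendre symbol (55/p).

-1

Reciprocity: 55 ≡ 3 and 127 ≡ 3 (mod 4), so (55/127) = −(127/55).
Reduce top mod 55: now compute (17/55).
Reciprocity: 17 ≡ 1 and 55 ≡ 3 (mod 4), so (17/55) = +(55/17).
Reduce top mod 17: now compute (4/17).
Pull out 2^2: since 17 ≡ 1 (mod 8), (2/17) = +1, so (2/17)^2 = +1.
Reached (1/17) = 1. Collecting the sign flips along the way, the symbol is -1.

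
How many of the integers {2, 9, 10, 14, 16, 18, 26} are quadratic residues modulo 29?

2

(2/29) = -1 → non-residue.
(9/29) = +1 → QR.
(10/29) = -1 → non-residue.
(14/29) = -1 → non-residue.
(16/29) = +1 → QR.
(18/29) = -1 → non-residue.
(26/29) = -1 → non-residue.
Total quadratic residues among the 7: 2.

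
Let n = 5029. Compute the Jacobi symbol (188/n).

Pull out 2^2: since 5029 ≡ 5 (mod 8), (2/5029) = -1, so (2/5029)^2 = +1.
Reciprocity: 47 ≡ 3 and 5029 ≡ 1 (mod 4), so (47/5029) = +(5029/47).
Reduce top mod 47: now compute (0/47).
Top reduces to 0: gcd > 1, so the symbol is 0.

0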